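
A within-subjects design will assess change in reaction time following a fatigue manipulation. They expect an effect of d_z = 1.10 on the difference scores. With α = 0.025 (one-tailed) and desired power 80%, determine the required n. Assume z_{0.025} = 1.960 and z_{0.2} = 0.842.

For a paired (one-sample on differences) test: n = ((z_{α} + z_β) / d)².
z_{α} + z_β = 1.960 + 0.842 = 2.802.
n = (2.802 / 1.10)² = 2.547² = 6.49.
Round up.

n = 7 pairs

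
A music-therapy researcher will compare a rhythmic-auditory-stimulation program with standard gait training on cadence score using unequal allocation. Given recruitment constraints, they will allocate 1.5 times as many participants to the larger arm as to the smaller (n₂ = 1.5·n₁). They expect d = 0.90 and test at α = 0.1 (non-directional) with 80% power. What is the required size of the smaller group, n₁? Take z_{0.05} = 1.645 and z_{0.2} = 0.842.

With allocation ratio k = n₂/n₁ = 1.5, Var(x̄₁−x̄₂) = σ²(1/n₁ + 1/(k·n₁)) = σ²·(k+1)/(k·n₁).
So n₁ = (1 + 1/k)·((z_{α/2} + z_β)/d)² = 1.667 × (2.487/0.90)².
n₁ = 1.667 × 7.64 = 12.7.
Round up: n₁ = 13, giving n₂ = ⌈1.5 × 13⌉ = ⌈19.5⌉ = 20.

n₁ = 13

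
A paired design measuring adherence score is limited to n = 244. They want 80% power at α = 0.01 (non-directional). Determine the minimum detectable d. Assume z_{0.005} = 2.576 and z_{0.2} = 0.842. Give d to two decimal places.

For a single sample (or paired design) of n = 244: d_min = (z_{α/2} + z_β)/√n.
z-sum = 2.576 + 0.842 = 3.418.
d_min = 3.418 / √244 = 3.418 / 15.620 = 0.219.

d_min ≈ 0.22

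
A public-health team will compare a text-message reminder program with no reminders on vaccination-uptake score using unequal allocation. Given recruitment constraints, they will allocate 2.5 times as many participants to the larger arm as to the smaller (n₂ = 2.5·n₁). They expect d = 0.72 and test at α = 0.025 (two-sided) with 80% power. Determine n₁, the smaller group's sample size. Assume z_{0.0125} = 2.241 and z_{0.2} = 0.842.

n₁ = 26

With allocation ratio k = n₂/n₁ = 2.5, Var(x̄₁−x̄₂) = σ²(1/n₁ + 1/(k·n₁)) = σ²·(k+1)/(k·n₁).
So n₁ = (1 + 1/k)·((z_{α/2} + z_β)/d)² = 1.400 × (3.083/0.72)².
n₁ = 1.400 × 18.34 = 25.7.
Round up: n₁ = 26, giving n₂ = 2.5 × 26 = 65.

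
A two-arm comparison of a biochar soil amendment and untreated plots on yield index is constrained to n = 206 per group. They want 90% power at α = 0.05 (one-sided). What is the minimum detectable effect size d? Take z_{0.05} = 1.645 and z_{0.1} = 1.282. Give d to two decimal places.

d_min ≈ 0.29

For two independent groups of n = 206 each: d_min = (z_{α} + z_β)·√(2/n).
z-sum = 1.645 + 1.282 = 2.927.
d_min = 2.927 × √(2/206) = 2.927 × 0.0985 = 0.288.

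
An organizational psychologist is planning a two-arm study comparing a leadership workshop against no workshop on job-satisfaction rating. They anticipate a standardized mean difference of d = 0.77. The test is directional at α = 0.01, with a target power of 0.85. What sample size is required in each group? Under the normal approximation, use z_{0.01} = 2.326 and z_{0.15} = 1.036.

n = 39 per group

For two independent groups with equal n: n = 2·((z_{α} + z_β) / d)².
z_{α} + z_β = 2.326 + 1.036 = 3.362.
n = 2 × (3.362 / 0.77)² = 2 × 4.366² = 2 × 19.06 = 38.1.
Round up to the next whole participant.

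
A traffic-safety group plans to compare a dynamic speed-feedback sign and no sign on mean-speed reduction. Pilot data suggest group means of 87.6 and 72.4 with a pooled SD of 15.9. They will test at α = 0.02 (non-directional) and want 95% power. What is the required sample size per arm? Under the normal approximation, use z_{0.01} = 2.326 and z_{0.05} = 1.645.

Cohen's d = |M₁ − M₂| / SD_pooled = |87.6 − 72.4| / 15.9 = 15.2 / 15.9 = 0.956.
For two independent groups with equal n: n = 2·((z_{α/2} + z_β) / d)².
z_{α/2} + z_β = 2.326 + 1.645 = 3.971.
n = 2 × (3.971 / 0.956)² = 2 × 4.154² = 2 × 17.25 = 34.5.
Round up to the next whole participant.

n = 35 per group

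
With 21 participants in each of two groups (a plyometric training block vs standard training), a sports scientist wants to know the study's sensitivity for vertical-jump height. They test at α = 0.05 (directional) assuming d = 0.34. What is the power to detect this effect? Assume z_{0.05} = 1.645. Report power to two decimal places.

power ≈ 0.29

For two equal groups, power = Φ(d·√(n/2) − z_{α}).
d·√(n/2) = 0.34 × √(21/2) = 0.34 × 3.240 = 1.102.
z_β = 1.102 − 1.645 = -0.543.
Power = Φ(-0.543) = 0.293.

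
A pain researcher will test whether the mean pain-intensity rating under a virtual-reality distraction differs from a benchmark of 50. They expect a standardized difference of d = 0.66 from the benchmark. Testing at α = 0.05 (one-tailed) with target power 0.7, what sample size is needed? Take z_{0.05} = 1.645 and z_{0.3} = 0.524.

n = 11

For a one-sample test: n = ((z_{α} + z_β) / d)².
z_{α} + z_β = 1.645 + 0.524 = 2.169.
n = (2.169 / 0.66)² = 3.286² = 10.80.
Round up.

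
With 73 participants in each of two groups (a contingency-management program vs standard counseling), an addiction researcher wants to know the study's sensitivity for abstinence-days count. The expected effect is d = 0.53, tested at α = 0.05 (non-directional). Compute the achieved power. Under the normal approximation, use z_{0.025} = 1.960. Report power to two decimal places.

power ≈ 0.89

For two equal groups, power = Φ(d·√(n/2) − z_{α/2}).
d·√(n/2) = 0.53 × √(73/2) = 0.53 × 6.042 = 3.202.
z_β = 3.202 − 1.960 = 1.242.
Power = Φ(1.242) = 0.893.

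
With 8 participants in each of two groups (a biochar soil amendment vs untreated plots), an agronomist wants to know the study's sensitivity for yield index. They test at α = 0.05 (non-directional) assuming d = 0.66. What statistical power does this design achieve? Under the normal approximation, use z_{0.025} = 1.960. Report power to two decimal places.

For two equal groups, power = Φ(d·√(n/2) − z_{α/2}).
d·√(n/2) = 0.66 × √(8/2) = 0.66 × 2.000 = 1.320.
z_β = 1.320 − 1.960 = -0.640.
Power = Φ(-0.640) = 0.261.

power ≈ 0.26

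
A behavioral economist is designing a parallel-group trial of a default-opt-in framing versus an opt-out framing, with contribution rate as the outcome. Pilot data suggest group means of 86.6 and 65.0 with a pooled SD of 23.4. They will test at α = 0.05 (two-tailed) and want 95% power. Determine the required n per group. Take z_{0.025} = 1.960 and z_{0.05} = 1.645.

n = 31 per group

Cohen's d = |M₁ − M₂| / SD_pooled = |86.6 − 65.0| / 23.4 = 21.6 / 23.4 = 0.923.
For two independent groups with equal n: n = 2·((z_{α/2} + z_β) / d)².
z_{α/2} + z_β = 1.960 + 1.645 = 3.605.
n = 2 × (3.605 / 0.923)² = 2 × 3.906² = 2 × 15.25 = 30.5.
Round up to the next whole participant.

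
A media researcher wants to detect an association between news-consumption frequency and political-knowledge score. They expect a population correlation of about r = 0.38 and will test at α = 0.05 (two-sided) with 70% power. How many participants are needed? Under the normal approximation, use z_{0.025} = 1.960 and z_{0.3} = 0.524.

Fisher's z: C = ½·ln((1+r)/(1−r)) = ½·ln(2.2258) = 0.4001.
n = ((z_{α/2} + z_β)/C)² + 3.
(1.960 + 0.524) / 0.4001 = 2.484 / 0.4001 = 6.208.
n = 6.208² + 3 = 38.54 + 3 = 41.5.
Round up.

n = 42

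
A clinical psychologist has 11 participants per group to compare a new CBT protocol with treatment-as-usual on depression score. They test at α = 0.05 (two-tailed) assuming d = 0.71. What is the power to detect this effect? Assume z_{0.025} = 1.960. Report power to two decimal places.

For two equal groups, power = Φ(d·√(n/2) − z_{α/2}).
d·√(n/2) = 0.71 × √(11/2) = 0.71 × 2.345 = 1.665.
z_β = 1.665 − 1.960 = -0.295.
Power = Φ(-0.295) = 0.384.

power ≈ 0.38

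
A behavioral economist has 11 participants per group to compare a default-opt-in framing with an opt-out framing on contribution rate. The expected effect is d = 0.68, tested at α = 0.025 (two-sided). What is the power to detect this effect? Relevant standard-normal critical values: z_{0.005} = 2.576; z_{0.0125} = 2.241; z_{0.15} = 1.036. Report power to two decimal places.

For two equal groups, power = Φ(d·√(n/2) − z_{α/2}).
d·√(n/2) = 0.68 × √(11/2) = 0.68 × 2.345 = 1.595.
z_β = 1.595 − 2.241 = -0.646.
Power = Φ(-0.646) = 0.259.

power ≈ 0.26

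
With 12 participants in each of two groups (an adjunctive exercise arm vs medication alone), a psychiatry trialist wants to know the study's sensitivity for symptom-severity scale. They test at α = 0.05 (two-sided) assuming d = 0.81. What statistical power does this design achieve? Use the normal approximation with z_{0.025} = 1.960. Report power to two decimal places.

power ≈ 0.51

For two equal groups, power = Φ(d·√(n/2) − z_{α/2}).
d·√(n/2) = 0.81 × √(12/2) = 0.81 × 2.449 = 1.984.
z_β = 1.984 − 1.960 = 0.024.
Power = Φ(0.024) = 0.510.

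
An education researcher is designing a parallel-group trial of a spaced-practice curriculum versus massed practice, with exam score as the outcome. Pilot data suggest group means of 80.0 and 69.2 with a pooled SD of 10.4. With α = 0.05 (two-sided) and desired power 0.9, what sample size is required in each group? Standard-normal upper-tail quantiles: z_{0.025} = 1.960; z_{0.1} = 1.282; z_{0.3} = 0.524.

n = 20 per group

Cohen's d = |M₁ − M₂| / SD_pooled = |80.0 − 69.2| / 10.4 = 10.8 / 10.4 = 1.038.
For two independent groups with equal n: n = 2·((z_{α/2} + z_β) / d)².
z_{α/2} + z_β = 1.960 + 1.282 = 3.242.
n = 2 × (3.242 / 1.038)² = 2 × 3.123² = 2 × 9.76 = 19.5.
Round up to the next whole participant.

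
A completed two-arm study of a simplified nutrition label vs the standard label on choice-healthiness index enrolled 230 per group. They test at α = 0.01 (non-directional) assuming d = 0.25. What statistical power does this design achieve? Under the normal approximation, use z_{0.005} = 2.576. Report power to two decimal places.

power ≈ 0.54

For two equal groups, power = Φ(d·√(n/2) − z_{α/2}).
d·√(n/2) = 0.25 × √(230/2) = 0.25 × 10.724 = 2.681.
z_β = 2.681 − 2.576 = 0.105.
Power = Φ(0.105) = 0.542.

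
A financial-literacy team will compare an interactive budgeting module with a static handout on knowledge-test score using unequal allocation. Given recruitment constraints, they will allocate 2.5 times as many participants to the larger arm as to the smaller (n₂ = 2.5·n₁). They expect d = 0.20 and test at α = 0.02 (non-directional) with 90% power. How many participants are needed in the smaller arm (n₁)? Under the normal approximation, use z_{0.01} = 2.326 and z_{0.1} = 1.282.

With allocation ratio k = n₂/n₁ = 2.5, Var(x̄₁−x̄₂) = σ²(1/n₁ + 1/(k·n₁)) = σ²·(k+1)/(k·n₁).
So n₁ = (1 + 1/k)·((z_{α/2} + z_β)/d)² = 1.400 × (3.608/0.20)².
n₁ = 1.400 × 325.44 = 455.6.
Round up: n₁ = 456, giving n₂ = 2.5 × 456 = 1140.

n₁ = 456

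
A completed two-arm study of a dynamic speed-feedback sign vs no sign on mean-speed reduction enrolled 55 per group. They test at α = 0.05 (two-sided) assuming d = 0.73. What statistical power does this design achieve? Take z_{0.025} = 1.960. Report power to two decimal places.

power ≈ 0.97

For two equal groups, power = Φ(d·√(n/2) − z_{α/2}).
d·√(n/2) = 0.73 × √(55/2) = 0.73 × 5.244 = 3.828.
z_β = 3.828 − 1.960 = 1.868.
Power = Φ(1.868) = 0.969.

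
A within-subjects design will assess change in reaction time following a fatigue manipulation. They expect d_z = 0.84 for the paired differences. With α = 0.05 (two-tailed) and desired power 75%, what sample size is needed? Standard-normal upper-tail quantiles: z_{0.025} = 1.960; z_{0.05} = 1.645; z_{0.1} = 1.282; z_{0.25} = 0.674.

n = 10 pairs

For a paired (one-sample on differences) test: n = ((z_{α/2} + z_β) / d)².
z_{α/2} + z_β = 1.960 + 0.674 = 2.634.
n = (2.634 / 0.84)² = 3.136² = 9.83.
Round up.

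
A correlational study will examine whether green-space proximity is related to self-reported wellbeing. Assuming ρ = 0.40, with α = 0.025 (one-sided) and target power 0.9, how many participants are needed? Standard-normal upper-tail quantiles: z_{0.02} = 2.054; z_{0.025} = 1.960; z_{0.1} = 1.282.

Fisher's z: C = ½·ln((1+r)/(1−r)) = ½·ln(2.3333) = 0.4236.
n = ((z_{α} + z_β)/C)² + 3.
(1.960 + 1.282) / 0.4236 = 3.242 / 0.4236 = 7.653.
n = 7.653² + 3 = 58.58 + 3 = 61.6.
Round up.

n = 62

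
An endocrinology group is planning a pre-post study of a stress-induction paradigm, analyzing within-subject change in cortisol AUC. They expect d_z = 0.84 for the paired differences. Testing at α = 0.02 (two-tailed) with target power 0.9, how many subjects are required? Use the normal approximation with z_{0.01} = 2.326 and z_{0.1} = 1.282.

For a paired (one-sample on differences) test: n = ((z_{α/2} + z_β) / d)².
z_{α/2} + z_β = 2.326 + 1.282 = 3.608.
n = (3.608 / 0.84)² = 4.295² = 18.45.
Round up.

n = 19 pairs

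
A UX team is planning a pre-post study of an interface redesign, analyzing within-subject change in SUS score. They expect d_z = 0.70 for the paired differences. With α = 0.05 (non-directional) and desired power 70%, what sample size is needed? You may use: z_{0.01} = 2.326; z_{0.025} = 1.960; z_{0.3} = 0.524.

For a paired (one-sample on differences) test: n = ((z_{α/2} + z_β) / d)².
z_{α/2} + z_β = 1.960 + 0.524 = 2.484.
n = (2.484 / 0.70)² = 3.549² = 12.59.
Round up.

n = 13 pairs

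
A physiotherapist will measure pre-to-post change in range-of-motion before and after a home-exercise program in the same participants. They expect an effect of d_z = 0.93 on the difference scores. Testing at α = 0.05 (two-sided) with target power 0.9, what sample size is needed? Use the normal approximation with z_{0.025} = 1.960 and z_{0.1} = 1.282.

For a paired (one-sample on differences) test: n = ((z_{α/2} + z_β) / d)².
z_{α/2} + z_β = 1.960 + 1.282 = 3.242.
n = (3.242 / 0.93)² = 3.486² = 12.15.
Round up.

n = 13 pairs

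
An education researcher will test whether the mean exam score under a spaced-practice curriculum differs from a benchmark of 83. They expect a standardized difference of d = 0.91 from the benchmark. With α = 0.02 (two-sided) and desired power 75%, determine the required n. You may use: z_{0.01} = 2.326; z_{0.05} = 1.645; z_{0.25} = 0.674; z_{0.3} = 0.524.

n = 11

For a one-sample test: n = ((z_{α/2} + z_β) / d)².
z_{α/2} + z_β = 2.326 + 0.674 = 3.000.
n = (3.000 / 0.91)² = 3.297² = 10.87.
Round up.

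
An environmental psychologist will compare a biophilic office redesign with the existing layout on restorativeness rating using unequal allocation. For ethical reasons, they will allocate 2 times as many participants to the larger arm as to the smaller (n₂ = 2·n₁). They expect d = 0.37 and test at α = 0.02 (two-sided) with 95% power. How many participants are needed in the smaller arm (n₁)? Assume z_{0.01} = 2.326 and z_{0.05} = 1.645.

n₁ = 173

With allocation ratio k = n₂/n₁ = 2, Var(x̄₁−x̄₂) = σ²(1/n₁ + 1/(k·n₁)) = σ²·(k+1)/(k·n₁).
So n₁ = (1 + 1/k)·((z_{α/2} + z_β)/d)² = 1.500 × (3.971/0.37)².
n₁ = 1.500 × 115.19 = 172.8.
Round up: n₁ = 173, giving n₂ = 2 × 173 = 346.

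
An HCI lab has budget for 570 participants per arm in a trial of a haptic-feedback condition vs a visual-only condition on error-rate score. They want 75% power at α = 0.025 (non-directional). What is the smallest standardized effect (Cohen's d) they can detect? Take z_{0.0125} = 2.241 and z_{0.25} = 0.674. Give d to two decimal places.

For two independent groups of n = 570 each: d_min = (z_{α/2} + z_β)·√(2/n).
z-sum = 2.241 + 0.674 = 2.915.
d_min = 2.915 × √(2/570) = 2.915 × 0.0592 = 0.173.

d_min ≈ 0.17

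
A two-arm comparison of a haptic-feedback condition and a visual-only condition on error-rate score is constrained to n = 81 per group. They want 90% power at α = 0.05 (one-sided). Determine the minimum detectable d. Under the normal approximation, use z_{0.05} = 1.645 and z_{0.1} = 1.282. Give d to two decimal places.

d_min ≈ 0.46

For two independent groups of n = 81 each: d_min = (z_{α} + z_β)·√(2/n).
z-sum = 1.645 + 1.282 = 2.927.
d_min = 2.927 × √(2/81) = 2.927 × 0.1571 = 0.460.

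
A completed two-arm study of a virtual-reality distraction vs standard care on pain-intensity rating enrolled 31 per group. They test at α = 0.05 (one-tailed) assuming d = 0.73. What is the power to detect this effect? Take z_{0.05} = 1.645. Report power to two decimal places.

power ≈ 0.89

For two equal groups, power = Φ(d·√(n/2) − z_{α}).
d·√(n/2) = 0.73 × √(31/2) = 0.73 × 3.937 = 2.874.
z_β = 2.874 − 1.645 = 1.229.
Power = Φ(1.229) = 0.890.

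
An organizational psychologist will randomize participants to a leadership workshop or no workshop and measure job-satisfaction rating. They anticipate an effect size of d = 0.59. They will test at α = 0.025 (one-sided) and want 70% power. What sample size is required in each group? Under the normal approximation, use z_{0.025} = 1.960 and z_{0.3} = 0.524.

n = 36 per group

For two independent groups with equal n: n = 2·((z_{α} + z_β) / d)².
z_{α} + z_β = 1.960 + 0.524 = 2.484.
n = 2 × (2.484 / 0.59)² = 2 × 4.210² = 2 × 17.73 = 35.5.
Round up to the next whole participant.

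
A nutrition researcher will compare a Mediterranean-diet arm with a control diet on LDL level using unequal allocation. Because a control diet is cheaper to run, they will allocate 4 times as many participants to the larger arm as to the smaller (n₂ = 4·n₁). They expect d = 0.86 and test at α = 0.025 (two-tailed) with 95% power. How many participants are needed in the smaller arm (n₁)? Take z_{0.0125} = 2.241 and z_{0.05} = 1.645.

n₁ = 26

With allocation ratio k = n₂/n₁ = 4, Var(x̄₁−x̄₂) = σ²(1/n₁ + 1/(k·n₁)) = σ²·(k+1)/(k·n₁).
So n₁ = (1 + 1/k)·((z_{α/2} + z_β)/d)² = 1.250 × (3.886/0.86)².
n₁ = 1.250 × 20.42 = 25.5.
Round up: n₁ = 26, giving n₂ = 4 × 26 = 104.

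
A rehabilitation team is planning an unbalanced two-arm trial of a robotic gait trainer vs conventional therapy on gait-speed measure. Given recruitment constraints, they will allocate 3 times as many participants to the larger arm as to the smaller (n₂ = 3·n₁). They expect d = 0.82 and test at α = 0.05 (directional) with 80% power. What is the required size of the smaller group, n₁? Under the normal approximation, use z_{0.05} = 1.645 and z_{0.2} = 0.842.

n₁ = 13

With allocation ratio k = n₂/n₁ = 3, Var(x̄₁−x̄₂) = σ²(1/n₁ + 1/(k·n₁)) = σ²·(k+1)/(k·n₁).
So n₁ = (1 + 1/k)·((z_{α} + z_β)/d)² = 1.333 × (2.487/0.82)².
n₁ = 1.333 × 9.20 = 12.3.
Round up: n₁ = 13, giving n₂ = 3 × 13 = 39.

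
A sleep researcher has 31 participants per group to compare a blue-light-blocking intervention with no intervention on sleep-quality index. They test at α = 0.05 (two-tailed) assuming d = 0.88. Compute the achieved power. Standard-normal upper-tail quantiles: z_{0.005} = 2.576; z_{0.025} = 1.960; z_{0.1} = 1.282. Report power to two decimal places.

For two equal groups, power = Φ(d·√(n/2) − z_{α/2}).
d·√(n/2) = 0.88 × √(31/2) = 0.88 × 3.937 = 3.465.
z_β = 3.465 − 1.960 = 1.505.
Power = Φ(1.505) = 0.934.

power ≈ 0.93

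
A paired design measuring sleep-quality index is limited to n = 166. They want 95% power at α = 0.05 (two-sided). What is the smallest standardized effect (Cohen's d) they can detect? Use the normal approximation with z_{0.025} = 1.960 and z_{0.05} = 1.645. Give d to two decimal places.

d_min ≈ 0.28

For a single sample (or paired design) of n = 166: d_min = (z_{α/2} + z_β)/√n.
z-sum = 1.960 + 1.645 = 3.605.
d_min = 3.605 / √166 = 3.605 / 12.884 = 0.280.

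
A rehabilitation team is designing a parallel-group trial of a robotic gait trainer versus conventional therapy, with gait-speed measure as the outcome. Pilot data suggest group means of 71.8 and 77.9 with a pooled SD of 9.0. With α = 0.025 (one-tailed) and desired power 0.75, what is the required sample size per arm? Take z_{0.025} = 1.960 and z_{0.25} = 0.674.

n = 31 per group

Cohen's d = |M₁ − M₂| / SD_pooled = |71.8 − 77.9| / 9.0 = 6.1 / 9.0 = 0.678.
For two independent groups with equal n: n = 2·((z_{α} + z_β) / d)².
z_{α} + z_β = 1.960 + 0.674 = 2.634.
n = 2 × (2.634 / 0.678)² = 2 × 3.885² = 2 × 15.09 = 30.2.
Round up to the next whole participant.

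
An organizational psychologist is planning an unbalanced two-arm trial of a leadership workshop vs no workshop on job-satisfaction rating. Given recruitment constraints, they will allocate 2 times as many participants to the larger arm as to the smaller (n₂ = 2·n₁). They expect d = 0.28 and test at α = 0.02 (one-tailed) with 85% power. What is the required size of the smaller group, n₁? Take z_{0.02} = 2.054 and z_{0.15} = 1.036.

n₁ = 183

With allocation ratio k = n₂/n₁ = 2, Var(x̄₁−x̄₂) = σ²(1/n₁ + 1/(k·n₁)) = σ²·(k+1)/(k·n₁).
So n₁ = (1 + 1/k)·((z_{α} + z_β)/d)² = 1.500 × (3.090/0.28)².
n₁ = 1.500 × 121.79 = 182.7.
Round up: n₁ = 183, giving n₂ = 2 × 183 = 366.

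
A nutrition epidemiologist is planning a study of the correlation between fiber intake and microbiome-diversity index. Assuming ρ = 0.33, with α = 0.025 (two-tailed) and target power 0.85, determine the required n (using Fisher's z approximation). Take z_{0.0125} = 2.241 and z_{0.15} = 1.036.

n = 95

Fisher's z: C = ½·ln((1+r)/(1−r)) = ½·ln(1.9851) = 0.3428.
n = ((z_{α/2} + z_β)/C)² + 3.
(2.241 + 1.036) / 0.3428 = 3.277 / 0.3428 = 9.560.
n = 9.560² + 3 = 91.38 + 3 = 94.4.
Round up.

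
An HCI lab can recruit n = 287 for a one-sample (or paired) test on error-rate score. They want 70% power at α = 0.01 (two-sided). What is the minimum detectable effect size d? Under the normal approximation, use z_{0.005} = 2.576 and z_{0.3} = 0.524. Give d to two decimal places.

d_min ≈ 0.18

For a single sample (or paired design) of n = 287: d_min = (z_{α/2} + z_β)/√n.
z-sum = 2.576 + 0.524 = 3.100.
d_min = 3.100 / √287 = 3.100 / 16.941 = 0.183.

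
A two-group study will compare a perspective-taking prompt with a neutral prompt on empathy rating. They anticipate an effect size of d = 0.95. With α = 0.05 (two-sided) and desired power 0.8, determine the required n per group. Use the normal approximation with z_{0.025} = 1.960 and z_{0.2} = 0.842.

n = 18 per group

For two independent groups with equal n: n = 2·((z_{α/2} + z_β) / d)².
z_{α/2} + z_β = 1.960 + 0.842 = 2.802.
n = 2 × (2.802 / 0.95)² = 2 × 2.949² = 2 × 8.70 = 17.4.
Round up to the next whole participant.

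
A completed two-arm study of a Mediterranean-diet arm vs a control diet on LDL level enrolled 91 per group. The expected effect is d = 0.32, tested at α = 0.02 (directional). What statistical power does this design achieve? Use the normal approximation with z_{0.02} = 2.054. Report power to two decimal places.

For two equal groups, power = Φ(d·√(n/2) − z_{α}).
d·√(n/2) = 0.32 × √(91/2) = 0.32 × 6.745 = 2.159.
z_β = 2.159 − 2.054 = 0.105.
Power = Φ(0.105) = 0.542.

power ≈ 0.54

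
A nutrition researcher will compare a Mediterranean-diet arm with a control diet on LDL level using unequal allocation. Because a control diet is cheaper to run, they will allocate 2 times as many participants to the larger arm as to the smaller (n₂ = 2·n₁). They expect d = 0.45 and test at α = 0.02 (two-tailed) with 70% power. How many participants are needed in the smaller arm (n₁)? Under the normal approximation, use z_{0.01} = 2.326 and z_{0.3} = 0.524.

With allocation ratio k = n₂/n₁ = 2, Var(x̄₁−x̄₂) = σ²(1/n₁ + 1/(k·n₁)) = σ²·(k+1)/(k·n₁).
So n₁ = (1 + 1/k)·((z_{α/2} + z_β)/d)² = 1.500 × (2.850/0.45)².
n₁ = 1.500 × 40.11 = 60.2.
Round up: n₁ = 61, giving n₂ = 2 × 61 = 122.

n₁ = 61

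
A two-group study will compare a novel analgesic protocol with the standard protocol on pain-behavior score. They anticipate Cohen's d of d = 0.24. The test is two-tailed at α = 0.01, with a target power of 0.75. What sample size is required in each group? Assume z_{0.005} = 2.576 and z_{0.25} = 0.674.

n = 367 per group

For two independent groups with equal n: n = 2·((z_{α/2} + z_β) / d)².
z_{α/2} + z_β = 2.576 + 0.674 = 3.250.
n = 2 × (3.250 / 0.24)² = 2 × 13.542² = 2 × 183.38 = 366.8.
Round up to the next whole participant.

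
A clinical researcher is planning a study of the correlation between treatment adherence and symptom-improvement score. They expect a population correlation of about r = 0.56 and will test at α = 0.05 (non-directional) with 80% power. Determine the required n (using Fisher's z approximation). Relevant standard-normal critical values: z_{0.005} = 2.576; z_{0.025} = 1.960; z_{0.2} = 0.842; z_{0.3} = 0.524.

n = 23

Fisher's z: C = ½·ln((1+r)/(1−r)) = ½·ln(3.5455) = 0.6328.
n = ((z_{α/2} + z_β)/C)² + 3.
(1.960 + 0.842) / 0.6328 = 2.802 / 0.6328 = 4.428.
n = 4.428² + 3 = 19.61 + 3 = 22.6.
Round up.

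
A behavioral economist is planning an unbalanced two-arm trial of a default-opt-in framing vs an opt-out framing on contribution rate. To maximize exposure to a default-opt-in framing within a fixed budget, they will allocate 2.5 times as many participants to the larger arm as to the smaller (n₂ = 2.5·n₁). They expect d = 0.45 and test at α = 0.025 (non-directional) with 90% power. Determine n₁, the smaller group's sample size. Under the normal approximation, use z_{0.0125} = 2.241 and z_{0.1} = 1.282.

n₁ = 86

With allocation ratio k = n₂/n₁ = 2.5, Var(x̄₁−x̄₂) = σ²(1/n₁ + 1/(k·n₁)) = σ²·(k+1)/(k·n₁).
So n₁ = (1 + 1/k)·((z_{α/2} + z_β)/d)² = 1.400 × (3.523/0.45)².
n₁ = 1.400 × 61.29 = 85.8.
Round up: n₁ = 86, giving n₂ = 2.5 × 86 = 215.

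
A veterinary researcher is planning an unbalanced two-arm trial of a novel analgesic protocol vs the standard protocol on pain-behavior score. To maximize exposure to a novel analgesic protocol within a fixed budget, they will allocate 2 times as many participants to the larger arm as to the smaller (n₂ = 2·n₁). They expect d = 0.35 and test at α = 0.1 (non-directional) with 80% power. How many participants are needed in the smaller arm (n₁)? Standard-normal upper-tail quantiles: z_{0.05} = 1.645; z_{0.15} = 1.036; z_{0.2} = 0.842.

With allocation ratio k = n₂/n₁ = 2, Var(x̄₁−x̄₂) = σ²(1/n₁ + 1/(k·n₁)) = σ²·(k+1)/(k·n₁).
So n₁ = (1 + 1/k)·((z_{α/2} + z_β)/d)² = 1.500 × (2.487/0.35)².
n₁ = 1.500 × 50.49 = 75.7.
Round up: n₁ = 76, giving n₂ = 2 × 76 = 152.

n₁ = 76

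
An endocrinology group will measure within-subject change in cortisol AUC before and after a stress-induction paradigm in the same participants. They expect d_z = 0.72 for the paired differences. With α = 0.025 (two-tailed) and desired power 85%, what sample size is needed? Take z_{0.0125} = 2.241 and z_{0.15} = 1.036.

n = 21 pairs

For a paired (one-sample on differences) test: n = ((z_{α/2} + z_β) / d)².
z_{α/2} + z_β = 2.241 + 1.036 = 3.277.
n = (3.277 / 0.72)² = 4.551² = 20.72.
Round up.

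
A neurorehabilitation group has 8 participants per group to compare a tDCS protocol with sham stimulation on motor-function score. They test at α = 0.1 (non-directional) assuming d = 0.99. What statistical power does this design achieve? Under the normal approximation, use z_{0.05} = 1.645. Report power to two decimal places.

For two equal groups, power = Φ(d·√(n/2) − z_{α/2}).
d·√(n/2) = 0.99 × √(8/2) = 0.99 × 2.000 = 1.980.
z_β = 1.980 − 1.645 = 0.335.
Power = Φ(0.335) = 0.631.

power ≈ 0.63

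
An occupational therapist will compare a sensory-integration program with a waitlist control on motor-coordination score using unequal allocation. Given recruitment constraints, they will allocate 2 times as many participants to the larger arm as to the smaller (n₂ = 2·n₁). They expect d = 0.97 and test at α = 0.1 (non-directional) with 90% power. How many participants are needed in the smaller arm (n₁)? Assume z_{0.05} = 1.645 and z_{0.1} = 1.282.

With allocation ratio k = n₂/n₁ = 2, Var(x̄₁−x̄₂) = σ²(1/n₁ + 1/(k·n₁)) = σ²·(k+1)/(k·n₁).
So n₁ = (1 + 1/k)·((z_{α/2} + z_β)/d)² = 1.500 × (2.927/0.97)².
n₁ = 1.500 × 9.11 = 13.7.
Round up: n₁ = 14, giving n₂ = 2 × 14 = 28.

n₁ = 14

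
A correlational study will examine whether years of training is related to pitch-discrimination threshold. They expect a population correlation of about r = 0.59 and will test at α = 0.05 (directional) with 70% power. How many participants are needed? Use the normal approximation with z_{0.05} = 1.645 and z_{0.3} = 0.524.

Fisher's z: C = ½·ln((1+r)/(1−r)) = ½·ln(3.8780) = 0.6777.
n = ((z_{α} + z_β)/C)² + 3.
(1.645 + 0.524) / 0.6777 = 2.169 / 0.6777 = 3.201.
n = 3.201² + 3 = 10.24 + 3 = 13.2.
Round up.

n = 14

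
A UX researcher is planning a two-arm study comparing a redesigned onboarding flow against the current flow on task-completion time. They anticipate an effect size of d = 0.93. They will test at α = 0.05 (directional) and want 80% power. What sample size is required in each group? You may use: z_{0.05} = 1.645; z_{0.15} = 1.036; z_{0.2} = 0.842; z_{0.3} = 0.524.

For two independent groups with equal n: n = 2·((z_{α} + z_β) / d)².
z_{α} + z_β = 1.645 + 0.842 = 2.487.
n = 2 × (2.487 / 0.93)² = 2 × 2.674² = 2 × 7.15 = 14.3.
Round up to the next whole participant.

n = 15 per group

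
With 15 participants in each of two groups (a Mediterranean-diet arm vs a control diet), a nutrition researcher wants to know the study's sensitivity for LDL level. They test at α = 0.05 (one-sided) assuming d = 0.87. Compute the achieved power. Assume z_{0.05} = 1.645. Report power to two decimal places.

power ≈ 0.77

For two equal groups, power = Φ(d·√(n/2) − z_{α}).
d·√(n/2) = 0.87 × √(15/2) = 0.87 × 2.739 = 2.383.
z_β = 2.383 − 1.645 = 0.738.
Power = Φ(0.738) = 0.770.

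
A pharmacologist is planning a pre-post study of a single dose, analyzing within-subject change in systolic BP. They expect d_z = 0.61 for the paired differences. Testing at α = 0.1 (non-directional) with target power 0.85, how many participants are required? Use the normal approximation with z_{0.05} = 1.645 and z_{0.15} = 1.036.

n = 20 pairs

For a paired (one-sample on differences) test: n = ((z_{α/2} + z_β) / d)².
z_{α/2} + z_β = 1.645 + 1.036 = 2.681.
n = (2.681 / 0.61)² = 4.395² = 19.32.
Round up.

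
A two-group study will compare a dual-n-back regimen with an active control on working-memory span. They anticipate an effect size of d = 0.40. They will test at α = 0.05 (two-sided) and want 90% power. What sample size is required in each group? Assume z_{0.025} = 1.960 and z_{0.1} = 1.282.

For two independent groups with equal n: n = 2·((z_{α/2} + z_β) / d)².
z_{α/2} + z_β = 1.960 + 1.282 = 3.242.
n = 2 × (3.242 / 0.40)² = 2 × 8.105² = 2 × 65.69 = 131.4.
Round up to the next whole participant.

n = 132 per group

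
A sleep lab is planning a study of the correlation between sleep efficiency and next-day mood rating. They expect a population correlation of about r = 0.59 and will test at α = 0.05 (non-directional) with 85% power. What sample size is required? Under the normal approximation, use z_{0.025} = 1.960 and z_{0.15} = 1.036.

Fisher's z: C = ½·ln((1+r)/(1−r)) = ½·ln(3.8780) = 0.6777.
n = ((z_{α/2} + z_β)/C)² + 3.
(1.960 + 1.036) / 0.6777 = 2.996 / 0.6777 = 4.421.
n = 4.421² + 3 = 19.54 + 3 = 22.5.
Round up.

n = 23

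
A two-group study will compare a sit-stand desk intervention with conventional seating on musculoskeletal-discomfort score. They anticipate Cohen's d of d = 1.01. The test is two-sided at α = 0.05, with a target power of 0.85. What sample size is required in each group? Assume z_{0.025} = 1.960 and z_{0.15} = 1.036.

For two independent groups with equal n: n = 2·((z_{α/2} + z_β) / d)².
z_{α/2} + z_β = 1.960 + 1.036 = 2.996.
n = 2 × (2.996 / 1.01)² = 2 × 2.966² = 2 × 8.80 = 17.6.
Round up to the next whole participant.

n = 18 per group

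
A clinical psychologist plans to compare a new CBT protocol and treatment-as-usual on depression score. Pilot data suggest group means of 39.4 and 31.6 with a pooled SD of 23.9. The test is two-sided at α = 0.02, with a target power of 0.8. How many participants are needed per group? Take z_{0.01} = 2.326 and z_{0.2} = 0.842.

Cohen's d = |M₁ − M₂| / SD_pooled = |39.4 − 31.6| / 23.9 = 7.8 / 23.9 = 0.326.
For two independent groups with equal n: n = 2·((z_{α/2} + z_β) / d)².
z_{α/2} + z_β = 2.326 + 0.842 = 3.168.
n = 2 × (3.168 / 0.326)² = 2 × 9.718² = 2 × 94.44 = 188.9.
Round up to the next whole participant.

n = 189 per group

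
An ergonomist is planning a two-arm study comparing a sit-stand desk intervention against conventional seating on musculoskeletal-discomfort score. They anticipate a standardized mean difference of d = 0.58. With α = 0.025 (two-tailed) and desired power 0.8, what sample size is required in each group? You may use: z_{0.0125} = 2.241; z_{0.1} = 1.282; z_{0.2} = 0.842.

n = 57 per group

For two independent groups with equal n: n = 2·((z_{α/2} + z_β) / d)².
z_{α/2} + z_β = 2.241 + 0.842 = 3.083.
n = 2 × (3.083 / 0.58)² = 2 × 5.316² = 2 × 28.25 = 56.5.
Round up to the next whole participant.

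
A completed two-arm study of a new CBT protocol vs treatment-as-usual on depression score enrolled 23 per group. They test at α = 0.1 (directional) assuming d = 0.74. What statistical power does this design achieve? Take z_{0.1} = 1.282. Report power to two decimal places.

For two equal groups, power = Φ(d·√(n/2) − z_{α}).
d·√(n/2) = 0.74 × √(23/2) = 0.74 × 3.391 = 2.509.
z_β = 2.509 − 1.282 = 1.227.
Power = Φ(1.227) = 0.890.

power ≈ 0.89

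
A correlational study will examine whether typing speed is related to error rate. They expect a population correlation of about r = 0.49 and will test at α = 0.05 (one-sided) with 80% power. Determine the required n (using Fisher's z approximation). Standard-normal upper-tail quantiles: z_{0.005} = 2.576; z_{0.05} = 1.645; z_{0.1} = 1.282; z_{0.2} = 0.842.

n = 25

Fisher's z: C = ½·ln((1+r)/(1−r)) = ½·ln(2.9216) = 0.5361.
n = ((z_{α} + z_β)/C)² + 3.
(1.645 + 0.842) / 0.5361 = 2.487 / 0.5361 = 4.639.
n = 4.639² + 3 = 21.52 + 3 = 24.5.
Round up.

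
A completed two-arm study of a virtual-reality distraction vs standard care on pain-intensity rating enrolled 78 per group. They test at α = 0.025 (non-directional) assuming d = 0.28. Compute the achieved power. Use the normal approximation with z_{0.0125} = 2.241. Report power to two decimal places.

For two equal groups, power = Φ(d·√(n/2) − z_{α/2}).
d·√(n/2) = 0.28 × √(78/2) = 0.28 × 6.245 = 1.749.
z_β = 1.749 − 2.241 = -0.492.
Power = Φ(-0.492) = 0.311.

power ≈ 0.31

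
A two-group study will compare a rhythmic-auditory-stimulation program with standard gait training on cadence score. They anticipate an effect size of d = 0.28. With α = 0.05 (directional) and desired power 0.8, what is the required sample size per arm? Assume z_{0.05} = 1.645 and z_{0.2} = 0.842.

n = 158 per group

For two independent groups with equal n: n = 2·((z_{α} + z_β) / d)².
z_{α} + z_β = 1.645 + 0.842 = 2.487.
n = 2 × (2.487 / 0.28)² = 2 × 8.882² = 2 × 78.89 = 157.8.
Round up to the next whole participant.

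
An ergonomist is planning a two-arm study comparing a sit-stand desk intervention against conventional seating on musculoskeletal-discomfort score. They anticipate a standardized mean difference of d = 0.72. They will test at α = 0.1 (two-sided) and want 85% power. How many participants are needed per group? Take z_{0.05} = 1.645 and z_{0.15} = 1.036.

For two independent groups with equal n: n = 2·((z_{α/2} + z_β) / d)².
z_{α/2} + z_β = 1.645 + 1.036 = 2.681.
n = 2 × (2.681 / 0.72)² = 2 × 3.724² = 2 × 13.87 = 27.7.
Round up to the next whole participant.

n = 28 per group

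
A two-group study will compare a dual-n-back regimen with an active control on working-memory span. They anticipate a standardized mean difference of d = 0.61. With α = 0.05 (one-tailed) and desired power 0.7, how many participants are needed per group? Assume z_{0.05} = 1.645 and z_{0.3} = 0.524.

n = 26 per group

For two independent groups with equal n: n = 2·((z_{α} + z_β) / d)².
z_{α} + z_β = 1.645 + 0.524 = 2.169.
n = 2 × (2.169 / 0.61)² = 2 × 3.556² = 2 × 12.64 = 25.3.
Round up to the next whole participant.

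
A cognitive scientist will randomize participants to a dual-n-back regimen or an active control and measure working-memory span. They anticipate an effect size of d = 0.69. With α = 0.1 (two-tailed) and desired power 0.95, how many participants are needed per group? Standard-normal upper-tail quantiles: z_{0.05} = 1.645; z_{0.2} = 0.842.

n = 46 per group

For two independent groups with equal n: n = 2·((z_{α/2} + z_β) / d)².
z_{α/2} + z_β = 1.645 + 1.645 = 3.290.
n = 2 × (3.290 / 0.69)² = 2 × 4.768² = 2 × 22.73 = 45.5.
Round up to the next whole participant.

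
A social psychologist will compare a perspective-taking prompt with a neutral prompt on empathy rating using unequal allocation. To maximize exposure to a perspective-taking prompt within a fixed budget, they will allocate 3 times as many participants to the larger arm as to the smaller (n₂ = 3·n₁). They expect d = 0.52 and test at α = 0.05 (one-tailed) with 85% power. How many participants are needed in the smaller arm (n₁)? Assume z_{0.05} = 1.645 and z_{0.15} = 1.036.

With allocation ratio k = n₂/n₁ = 3, Var(x̄₁−x̄₂) = σ²(1/n₁ + 1/(k·n₁)) = σ²·(k+1)/(k·n₁).
So n₁ = (1 + 1/k)·((z_{α} + z_β)/d)² = 1.333 × (2.681/0.52)².
n₁ = 1.333 × 26.58 = 35.4.
Round up: n₁ = 36, giving n₂ = 3 × 36 = 108.

n₁ = 36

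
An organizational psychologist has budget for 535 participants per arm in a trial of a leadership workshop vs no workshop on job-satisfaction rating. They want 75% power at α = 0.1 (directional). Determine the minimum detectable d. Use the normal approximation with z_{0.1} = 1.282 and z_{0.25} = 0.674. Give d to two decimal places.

For two independent groups of n = 535 each: d_min = (z_{α} + z_β)·√(2/n).
z-sum = 1.282 + 0.674 = 1.956.
d_min = 1.956 × √(2/535) = 1.956 × 0.0611 = 0.120.

d_min ≈ 0.12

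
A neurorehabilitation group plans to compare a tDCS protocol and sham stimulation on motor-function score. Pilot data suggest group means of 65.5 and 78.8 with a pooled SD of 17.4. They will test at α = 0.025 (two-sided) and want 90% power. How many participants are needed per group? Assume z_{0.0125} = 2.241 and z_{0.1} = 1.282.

Cohen's d = |M₁ − M₂| / SD_pooled = |65.5 − 78.8| / 17.4 = 13.3 / 17.4 = 0.764.
For two independent groups with equal n: n = 2·((z_{α/2} + z_β) / d)².
z_{α/2} + z_β = 2.241 + 1.282 = 3.523.
n = 2 × (3.523 / 0.764)² = 2 × 4.611² = 2 × 21.26 = 42.5.
Round up to the next whole participant.

n = 43 per group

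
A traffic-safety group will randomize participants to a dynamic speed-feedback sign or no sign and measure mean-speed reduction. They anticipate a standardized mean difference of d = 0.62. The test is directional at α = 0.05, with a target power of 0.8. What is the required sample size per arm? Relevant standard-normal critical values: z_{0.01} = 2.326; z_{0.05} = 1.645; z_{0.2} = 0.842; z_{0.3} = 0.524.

For two independent groups with equal n: n = 2·((z_{α} + z_β) / d)².
z_{α} + z_β = 1.645 + 0.842 = 2.487.
n = 2 × (2.487 / 0.62)² = 2 × 4.011² = 2 × 16.09 = 32.2.
Round up to the next whole participant.

n = 33 per group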